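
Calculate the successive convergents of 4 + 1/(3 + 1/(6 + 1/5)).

4/1, 13/3, 82/19, 423/98

Using the convergent recurrence p_i = a_i*p_{i-1} + p_{i-2}, q_i = a_i*q_{i-1} + q_{i-2} with p_{-2}=0, p_{-1}=1, q_{-2}=1, q_{-1}=0:
  i=0: a_0=4, p_0 = 4*1 + 0 = 4, q_0 = 4*0 + 1 = 1.
  i=1: a_1=3, p_1 = 3*4 + 1 = 13, q_1 = 3*1 + 0 = 3.
  i=2: a_2=6, p_2 = 6*13 + 4 = 82, q_2 = 6*3 + 1 = 19.
  i=3: a_3=5, p_3 = 5*82 + 13 = 423, q_3 = 5*19 + 3 = 98.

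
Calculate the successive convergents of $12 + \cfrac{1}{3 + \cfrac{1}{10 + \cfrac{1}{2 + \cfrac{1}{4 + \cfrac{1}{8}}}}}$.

12/1, 37/3, 382/31, 801/65, 3586/291, 29489/2393

Using the convergent recurrence p_i = a_i*p_{i-1} + p_{i-2}, q_i = a_i*q_{i-1} + q_{i-2} with p_{-2}=0, p_{-1}=1, q_{-2}=1, q_{-1}=0:
  i=0: a_0=12, p_0 = 12*1 + 0 = 12, q_0 = 12*0 + 1 = 1.
  i=1: a_1=3, p_1 = 3*12 + 1 = 37, q_1 = 3*1 + 0 = 3.
  i=2: a_2=10, p_2 = 10*37 + 12 = 382, q_2 = 10*3 + 1 = 31.
  i=3: a_3=2, p_3 = 2*382 + 37 = 801, q_3 = 2*31 + 3 = 65.
  i=4: a_4=4, p_4 = 4*801 + 382 = 3586, q_4 = 4*65 + 31 = 291.
  i=5: a_5=8, p_5 = 8*3586 + 801 = 29489, q_5 = 8*291 + 65 = 2393.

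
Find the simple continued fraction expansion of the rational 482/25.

Run the Euclidean algorithm on 482 and 25; the successive quotients are the partial quotients a_0, a_1, ... (each step inverts the fractional part left over by the previous one):
  482 = 19*25 + 7, so a_0 = 19.
  25 = 3*7 + 4, so a_1 = 3.
  7 = 1*4 + 3, so a_2 = 1.
  4 = 1*3 + 1, so a_3 = 1.
  3 = 3*1 + 0, so a_4 = 3.
The remainder reaches 0 after 5 divisions, so the expansion has 5 partial quotients, read off in order.

[19; 3, 1, 1, 3]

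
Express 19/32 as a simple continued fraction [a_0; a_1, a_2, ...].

Run the Euclidean algorithm on 19 and 32; the successive quotients are the partial quotients a_0, a_1, ... (each step inverts the fractional part left over by the previous one):
  19 = 0*32 + 19, so a_0 = 0.
  32 = 1*19 + 13, so a_1 = 1.
  19 = 1*13 + 6, so a_2 = 1.
  13 = 2*6 + 1, so a_3 = 2.
  6 = 6*1 + 0, so a_4 = 6.
The remainder reaches 0 after 5 divisions, so the expansion has 5 partial quotients, read off in order.

[0; 1, 1, 2, 6]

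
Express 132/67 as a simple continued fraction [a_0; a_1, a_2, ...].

Run the Euclidean algorithm on 132 and 67; the successive quotients are the partial quotients a_0, a_1, ... (each step inverts the fractional part left over by the previous one):
  132 = 1*67 + 65, so a_0 = 1.
  67 = 1*65 + 2, so a_1 = 1.
  65 = 32*2 + 1, so a_2 = 32.
  2 = 2*1 + 0, so a_3 = 2.
The remainder reaches 0 after 4 divisions, so the expansion has 4 partial quotients, read off in order.

[1; 1, 32, 2]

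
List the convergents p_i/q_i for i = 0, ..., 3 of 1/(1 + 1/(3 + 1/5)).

Using the convergent recurrence p_i = a_i*p_{i-1} + p_{i-2}, q_i = a_i*q_{i-1} + q_{i-2} with p_{-2}=0, p_{-1}=1, q_{-2}=1, q_{-1}=0:
  i=0: a_0=0, p_0 = 0*1 + 0 = 0, q_0 = 0*0 + 1 = 1.
  i=1: a_1=1, p_1 = 1*0 + 1 = 1, q_1 = 1*1 + 0 = 1.
  i=2: a_2=3, p_2 = 3*1 + 0 = 3, q_2 = 3*1 + 1 = 4.
  i=3: a_3=5, p_3 = 5*3 + 1 = 16, q_3 = 5*4 + 1 = 21.

0/1, 1/1, 3/4, 16/21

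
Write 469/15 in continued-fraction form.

[31; 3, 1, 3]

Run the Euclidean algorithm on 469 and 15; the successive quotients are the partial quotients a_0, a_1, ... (each step inverts the fractional part left over by the previous one):
  469 = 31*15 + 4, so a_0 = 31.
  15 = 3*4 + 3, so a_1 = 3.
  4 = 1*3 + 1, so a_2 = 1.
  3 = 3*1 + 0, so a_3 = 3.
The remainder reaches 0 after 4 divisions, so the expansion has 4 partial quotients, read off in order.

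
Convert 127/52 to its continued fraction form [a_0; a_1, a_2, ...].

[2; 2, 3, 1, 5]

Run the Euclidean algorithm on 127 and 52; the successive quotients are the partial quotients a_0, a_1, ... (each step inverts the fractional part left over by the previous one):
  127 = 2*52 + 23, so a_0 = 2.
  52 = 2*23 + 6, so a_1 = 2.
  23 = 3*6 + 5, so a_2 = 3.
  6 = 1*5 + 1, so a_3 = 1.
  5 = 5*1 + 0, so a_4 = 5.
The remainder reaches 0 after 5 divisions, so the expansion has 5 partial quotients, read off in order.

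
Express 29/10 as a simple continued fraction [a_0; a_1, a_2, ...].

Run the Euclidean algorithm on 29 and 10; the successive quotients are the partial quotients a_0, a_1, ... (each step inverts the fractional part left over by the previous one):
  29 = 2*10 + 9, so a_0 = 2.
  10 = 1*9 + 1, so a_1 = 1.
  9 = 9*1 + 0, so a_2 = 9.
The remainder reaches 0 after 3 divisions, so the expansion has 3 partial quotients, read off in order.

[2; 1, 9]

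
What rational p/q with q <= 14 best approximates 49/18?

Expand x = 49/18 as a continued fraction with the Euclidean algorithm:
  49 = 2*18 + 13, so a_0 = 2.
  18 = 1*13 + 5, so a_1 = 1.
  13 = 2*5 + 3, so a_2 = 2.
  5 = 1*3 + 2, so a_3 = 1.
  3 = 1*2 + 1, so a_4 = 1.
  2 = 2*1 + 0, so a_5 = 2.
so x = [2; 1, 2, 1, 1, 2].
Convergents (p_i = a_i*p_{i-1} + p_{i-2}, q_i = a_i*q_{i-1} + q_{i-2} with p_{-2}=0, p_{-1}=1, q_{-2}=1, q_{-1}=0), until the denominator exceeds 14:
  i=0: a_0=2, p_0 = 2*1 + 0 = 2, q_0 = 2*0 + 1 = 1.
  i=1: a_1=1, p_1 = 1*2 + 1 = 3, q_1 = 1*1 + 0 = 1.
  i=2: a_2=2, p_2 = 2*3 + 2 = 8, q_2 = 2*1 + 1 = 3.
  i=3: a_3=1, p_3 = 1*8 + 3 = 11, q_3 = 1*3 + 1 = 4.
  i=4: a_4=1, p_4 = 1*11 + 8 = 19, q_4 = 1*4 + 3 = 7.
  i=5: a_5=2, p_5 = 2*19 + 11 = 49, q_5 = 2*7 + 4 = 18.
q_5 = 18 > 14, so the last convergent with denominator <= 14 is p_4/q_4 = 19/7.
The closest fraction with denominator <= 14 is either p_4/q_4 or the intermediate fraction (k*p_4 + p_3)/(k*q_4 + q_3) with the largest k >= 1 whose denominator stays <= 14; these approach x as k grows, and every other convergent or intermediate fraction in range is farther away.
Largest k: floor((14 - q_3)/q_4) = floor((14 - 4)/7) = 1.
That gives (1*19 + 11)/(1*7 + 4) = 30/11.
Compare the errors: |x - 19/7| = |49*7 - 19*18|/(18*7) = 1/126, and |x - 30/11| = |49*11 - 30*18|/(18*11) = 1/198.
Cross-multiplying, 1*126 = 126 < 198 = 1*198, so 1/198 is smaller: the intermediate fraction 30/11 is closer to x than 19/7.

30/11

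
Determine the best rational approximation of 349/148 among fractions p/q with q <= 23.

Expand x = 349/148 as a continued fraction with the Euclidean algorithm:
  349 = 2*148 + 53, so a_0 = 2.
  148 = 2*53 + 42, so a_1 = 2.
  53 = 1*42 + 11, so a_2 = 1.
  42 = 3*11 + 9, so a_3 = 3.
  11 = 1*9 + 2, so a_4 = 1.
  9 = 4*2 + 1, so a_5 = 4.
  2 = 2*1 + 0, so a_6 = 2.
so x = [2; 2, 1, 3, 1, 4, 2].
Convergents (p_i = a_i*p_{i-1} + p_{i-2}, q_i = a_i*q_{i-1} + q_{i-2} with p_{-2}=0, p_{-1}=1, q_{-2}=1, q_{-1}=0), until the denominator exceeds 23:
  i=0: a_0=2, p_0 = 2*1 + 0 = 2, q_0 = 2*0 + 1 = 1.
  i=1: a_1=2, p_1 = 2*2 + 1 = 5, q_1 = 2*1 + 0 = 2.
  i=2: a_2=1, p_2 = 1*5 + 2 = 7, q_2 = 1*2 + 1 = 3.
  i=3: a_3=3, p_3 = 3*7 + 5 = 26, q_3 = 3*3 + 2 = 11.
  i=4: a_4=1, p_4 = 1*26 + 7 = 33, q_4 = 1*11 + 3 = 14.
  i=5: a_5=4, p_5 = 4*33 + 26 = 158, q_5 = 4*14 + 11 = 67.
q_5 = 67 > 23, so the last convergent with denominator <= 23 is p_4/q_4 = 33/14.
The closest fraction with denominator <= 23 is either p_4/q_4 or the intermediate fraction (k*p_4 + p_3)/(k*q_4 + q_3) with the largest k >= 1 whose denominator stays <= 23; these approach x as k grows, and every other convergent or intermediate fraction in range is farther away.
Largest k: floor((23 - q_3)/q_4) = floor((23 - 11)/14) = 0.
Since k = 0, no intermediate fraction beyond p_4/q_4 has denominator <= 23, so the convergent 33/14 is the closest (its error is |349*14 - 33*148|/(148*14) = 2/2072).

33/14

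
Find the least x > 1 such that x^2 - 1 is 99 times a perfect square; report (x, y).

(x, y) = (10, 1)

First expand sqrt(99) as a continued fraction. With x_i = (sqrt(99) + m_i)/d_i and (m_0, d_0) = (0, 1): a_0 = floor(sqrt(99)) = 9, since 9^2 = 81 <= 99 < 100 = 10^2.
Iterate m_{i+1} = d_i*a_i - m_i, d_{i+1} = (99 - m_{i+1}^2)/d_i, a_{i+1} = floor((a_0 + m_{i+1})/d_{i+1}):
  m_1 = 1*9 - 0 = 9, d_1 = (99 - 9^2)/1 = 18/1 = 18, a_1 = floor((9 + 9)/18) = 1.
  m_2 = 18*1 - 9 = 9, d_2 = (99 - 9^2)/18 = 18/18 = 1, a_2 = floor((9 + 9)/1) = 18.
  m_3 = 1*18 - 9 = 9, d_3 = (99 - 9^2)/1 = 18/1 = 18: (m_3, d_3) = (m_1, d_1) = (9, 18), so from here the quotients repeat a_1, a_2; the period length is 2.
So sqrt(99) = [9; (1, 18)] with period length k = 2.
k is even, so the fundamental solution of x^2 - 99y^2 = 1 is (p_{k-1}, q_{k-1}) = (p_1, q_1); compute convergents through index 1.
Convergents (p_i = a_i*p_{i-1} + p_{i-2}, q_i = a_i*q_{i-1} + q_{i-2} with p_{-2}=0, p_{-1}=1, q_{-2}=1, q_{-1}=0):
  i=0: a_0=9, p_0 = 9*1 + 0 = 9, q_0 = 9*0 + 1 = 1.
  i=1: a_1=1, p_1 = 1*9 + 1 = 10, q_1 = 1*1 + 0 = 1.
Check: 10^2 - 99*1^2 = 100 - 99 = 1, so (x, y) = (10, 1) solves the equation, and by the theorem it is the least positive solution.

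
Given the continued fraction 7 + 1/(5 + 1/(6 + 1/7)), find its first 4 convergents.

Using the convergent recurrence p_i = a_i*p_{i-1} + p_{i-2}, q_i = a_i*q_{i-1} + q_{i-2} with p_{-2}=0, p_{-1}=1, q_{-2}=1, q_{-1}=0:
  i=0: a_0=7, p_0 = 7*1 + 0 = 7, q_0 = 7*0 + 1 = 1.
  i=1: a_1=5, p_1 = 5*7 + 1 = 36, q_1 = 5*1 + 0 = 5.
  i=2: a_2=6, p_2 = 6*36 + 7 = 223, q_2 = 6*5 + 1 = 31.
  i=3: a_3=7, p_3 = 7*223 + 36 = 1597, q_3 = 7*31 + 5 = 222.

7/1, 36/5, 223/31, 1597/222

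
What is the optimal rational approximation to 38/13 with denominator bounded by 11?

Expand x = 38/13 as a continued fraction with the Euclidean algorithm:
  38 = 2*13 + 12, so a_0 = 2.
  13 = 1*12 + 1, so a_1 = 1.
  12 = 12*1 + 0, so a_2 = 12.
so x = [2; 1, 12].
Convergents (p_i = a_i*p_{i-1} + p_{i-2}, q_i = a_i*q_{i-1} + q_{i-2} with p_{-2}=0, p_{-1}=1, q_{-2}=1, q_{-1}=0), until the denominator exceeds 11:
  i=0: a_0=2, p_0 = 2*1 + 0 = 2, q_0 = 2*0 + 1 = 1.
  i=1: a_1=1, p_1 = 1*2 + 1 = 3, q_1 = 1*1 + 0 = 1.
  i=2: a_2=12, p_2 = 12*3 + 2 = 38, q_2 = 12*1 + 1 = 13.
q_2 = 13 > 11, so the last convergent with denominator <= 11 is p_1/q_1 = 3/1.
The closest fraction with denominator <= 11 is either p_1/q_1 or the intermediate fraction (k*p_1 + p_0)/(k*q_1 + q_0) with the largest k >= 1 whose denominator stays <= 11; these approach x as k grows, and every other convergent or intermediate fraction in range is farther away.
Largest k: floor((11 - q_0)/q_1) = floor((11 - 1)/1) = 10.
That gives (10*3 + 2)/(10*1 + 1) = 32/11.
Compare the errors: |x - 3/1| = |38*1 - 3*13|/(13*1) = 1/13, and |x - 32/11| = |38*11 - 32*13|/(13*11) = 2/143.
Cross-multiplying, 2*13 = 26 < 143 = 1*143, so 2/143 is smaller: the intermediate fraction 32/11 is closer to x than 3/1.

32/11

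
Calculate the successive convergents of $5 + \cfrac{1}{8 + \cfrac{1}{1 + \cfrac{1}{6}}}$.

5/1, 41/8, 46/9, 317/62

Using the convergent recurrence p_i = a_i*p_{i-1} + p_{i-2}, q_i = a_i*q_{i-1} + q_{i-2} with p_{-2}=0, p_{-1}=1, q_{-2}=1, q_{-1}=0:
  i=0: a_0=5, p_0 = 5*1 + 0 = 5, q_0 = 5*0 + 1 = 1.
  i=1: a_1=8, p_1 = 8*5 + 1 = 41, q_1 = 8*1 + 0 = 8.
  i=2: a_2=1, p_2 = 1*41 + 5 = 46, q_2 = 1*8 + 1 = 9.
  i=3: a_3=6, p_3 = 6*46 + 41 = 317, q_3 = 6*9 + 8 = 62.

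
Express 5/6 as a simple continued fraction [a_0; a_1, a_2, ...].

[0; 1, 5]

Run the Euclidean algorithm on 5 and 6; the successive quotients are the partial quotients a_0, a_1, ... (each step inverts the fractional part left over by the previous one):
  5 = 0*6 + 5, so a_0 = 0.
  6 = 1*5 + 1, so a_1 = 1.
  5 = 5*1 + 0, so a_2 = 5.
The remainder reaches 0 after 3 divisions, so the expansion has 3 partial quotients, read off in order.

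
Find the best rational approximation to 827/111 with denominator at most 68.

149/20

Expand x = 827/111 as a continued fraction with the Euclidean algorithm:
  827 = 7*111 + 50, so a_0 = 7.
  111 = 2*50 + 11, so a_1 = 2.
  50 = 4*11 + 6, so a_2 = 4.
  11 = 1*6 + 5, so a_3 = 1.
  6 = 1*5 + 1, so a_4 = 1.
  5 = 5*1 + 0, so a_5 = 5.
so x = [7; 2, 4, 1, 1, 5].
Convergents (p_i = a_i*p_{i-1} + p_{i-2}, q_i = a_i*q_{i-1} + q_{i-2} with p_{-2}=0, p_{-1}=1, q_{-2}=1, q_{-1}=0), until the denominator exceeds 68:
  i=0: a_0=7, p_0 = 7*1 + 0 = 7, q_0 = 7*0 + 1 = 1.
  i=1: a_1=2, p_1 = 2*7 + 1 = 15, q_1 = 2*1 + 0 = 2.
  i=2: a_2=4, p_2 = 4*15 + 7 = 67, q_2 = 4*2 + 1 = 9.
  i=3: a_3=1, p_3 = 1*67 + 15 = 82, q_3 = 1*9 + 2 = 11.
  i=4: a_4=1, p_4 = 1*82 + 67 = 149, q_4 = 1*11 + 9 = 20.
  i=5: a_5=5, p_5 = 5*149 + 82 = 827, q_5 = 5*20 + 11 = 111.
q_5 = 111 > 68, so the last convergent with denominator <= 68 is p_4/q_4 = 149/20.
The closest fraction with denominator <= 68 is either p_4/q_4 or the intermediate fraction (k*p_4 + p_3)/(k*q_4 + q_3) with the largest k >= 1 whose denominator stays <= 68; these approach x as k grows, and every other convergent or intermediate fraction in range is farther away.
Largest k: floor((68 - q_3)/q_4) = floor((68 - 11)/20) = 2.
That gives (2*149 + 82)/(2*20 + 11) = 380/51.
Compare the errors: |x - 149/20| = |827*20 - 149*111|/(111*20) = 1/2220, and |x - 380/51| = |827*51 - 380*111|/(111*51) = 3/5661.
Cross-multiplying, 1*5661 = 5661 < 6660 = 3*2220, so 1/2220 is smaller: the convergent 149/20 is closer to x than 380/51.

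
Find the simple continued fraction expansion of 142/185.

[0; 1, 3, 3, 3, 4]

Run the Euclidean algorithm on 142 and 185; the successive quotients are the partial quotients a_0, a_1, ... (each step inverts the fractional part left over by the previous one):
  142 = 0*185 + 142, so a_0 = 0.
  185 = 1*142 + 43, so a_1 = 1.
  142 = 3*43 + 13, so a_2 = 3.
  43 = 3*13 + 4, so a_3 = 3.
  13 = 3*4 + 1, so a_4 = 3.
  4 = 4*1 + 0, so a_5 = 4.
The remainder reaches 0 after 6 divisions, so the expansion has 6 partial quotients, read off in order.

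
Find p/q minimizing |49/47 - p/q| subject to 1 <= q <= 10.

Expand x = 49/47 as a continued fraction with the Euclidean algorithm:
  49 = 1*47 + 2, so a_0 = 1.
  47 = 23*2 + 1, so a_1 = 23.
  2 = 2*1 + 0, so a_2 = 2.
so x = [1; 23, 2].
Convergents (p_i = a_i*p_{i-1} + p_{i-2}, q_i = a_i*q_{i-1} + q_{i-2} with p_{-2}=0, p_{-1}=1, q_{-2}=1, q_{-1}=0), until the denominator exceeds 10:
  i=0: a_0=1, p_0 = 1*1 + 0 = 1, q_0 = 1*0 + 1 = 1.
  i=1: a_1=23, p_1 = 23*1 + 1 = 24, q_1 = 23*1 + 0 = 23.
q_1 = 23 > 10, so the last convergent with denominator <= 10 is p_0/q_0 = 1/1.
The closest fraction with denominator <= 10 is either p_0/q_0 or the intermediate fraction (k*p_0 + p_{-1})/(k*q_0 + q_{-1}) with the largest k >= 1 whose denominator stays <= 10; these approach x as k grows, and every other convergent or intermediate fraction in range is farther away.
Largest k: floor((10 - q_{-1})/q_0) = floor((10 - 0)/1) = 10 (using the seeds p_{-1} = 1, q_{-1} = 0).
That gives (10*1 + 1)/(10*1 + 0) = 11/10.
Compare the errors: |x - 1/1| = |49*1 - 1*47|/(47*1) = 2/47, and |x - 11/10| = |49*10 - 11*47|/(47*10) = 27/470.
Cross-multiplying, 2*470 = 940 < 1269 = 27*47, so 2/47 is smaller: the convergent 1/1 is closer to x than 11/10.

1/1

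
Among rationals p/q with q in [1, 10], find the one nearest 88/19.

37/8

Expand x = 88/19 as a continued fraction with the Euclidean algorithm:
  88 = 4*19 + 12, so a_0 = 4.
  19 = 1*12 + 7, so a_1 = 1.
  12 = 1*7 + 5, so a_2 = 1.
  7 = 1*5 + 2, so a_3 = 1.
  5 = 2*2 + 1, so a_4 = 2.
  2 = 2*1 + 0, so a_5 = 2.
so x = [4; 1, 1, 1, 2, 2].
Convergents (p_i = a_i*p_{i-1} + p_{i-2}, q_i = a_i*q_{i-1} + q_{i-2} with p_{-2}=0, p_{-1}=1, q_{-2}=1, q_{-1}=0), until the denominator exceeds 10:
  i=0: a_0=4, p_0 = 4*1 + 0 = 4, q_0 = 4*0 + 1 = 1.
  i=1: a_1=1, p_1 = 1*4 + 1 = 5, q_1 = 1*1 + 0 = 1.
  i=2: a_2=1, p_2 = 1*5 + 4 = 9, q_2 = 1*1 + 1 = 2.
  i=3: a_3=1, p_3 = 1*9 + 5 = 14, q_3 = 1*2 + 1 = 3.
  i=4: a_4=2, p_4 = 2*14 + 9 = 37, q_4 = 2*3 + 2 = 8.
  i=5: a_5=2, p_5 = 2*37 + 14 = 88, q_5 = 2*8 + 3 = 19.
q_5 = 19 > 10, so the last convergent with denominator <= 10 is p_4/q_4 = 37/8.
The closest fraction with denominator <= 10 is either p_4/q_4 or the intermediate fraction (k*p_4 + p_3)/(k*q_4 + q_3) with the largest k >= 1 whose denominator stays <= 10; these approach x as k grows, and every other convergent or intermediate fraction in range is farther away.
Largest k: floor((10 - q_3)/q_4) = floor((10 - 3)/8) = 0.
Since k = 0, no intermediate fraction beyond p_4/q_4 has denominator <= 10, so the convergent 37/8 is the closest (its error is |88*8 - 37*19|/(19*8) = 1/152).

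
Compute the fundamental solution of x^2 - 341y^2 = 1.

First expand sqrt(341) as a continued fraction. With x_i = (sqrt(341) + m_i)/d_i and (m_0, d_0) = (0, 1): a_0 = floor(sqrt(341)) = 18, since 18^2 = 324 <= 341 < 361 = 19^2.
Iterate m_{i+1} = d_i*a_i - m_i, d_{i+1} = (341 - m_{i+1}^2)/d_i, a_{i+1} = floor((a_0 + m_{i+1})/d_{i+1}):
  m_1 = 1*18 - 0 = 18, d_1 = (341 - 18^2)/1 = 17/1 = 17, a_1 = floor((18 + 18)/17) = 2.
  m_2 = 17*2 - 18 = 16, d_2 = (341 - 16^2)/17 = 85/17 = 5, a_2 = floor((18 + 16)/5) = 6.
  m_3 = 5*6 - 16 = 14, d_3 = (341 - 14^2)/5 = 145/5 = 29, a_3 = floor((18 + 14)/29) = 1.
  m_4 = 29*1 - 14 = 15, d_4 = (341 - 15^2)/29 = 116/29 = 4, a_4 = floor((18 + 15)/4) = 8.
  m_5 = 4*8 - 15 = 17, d_5 = (341 - 17^2)/4 = 52/4 = 13, a_5 = floor((18 + 17)/13) = 2.
  m_6 = 13*2 - 17 = 9, d_6 = (341 - 9^2)/13 = 260/13 = 20, a_6 = floor((18 + 9)/20) = 1.
  m_7 = 20*1 - 9 = 11, d_7 = (341 - 11^2)/20 = 220/20 = 11, a_7 = floor((18 + 11)/11) = 2.
  m_8 = 11*2 - 11 = 11, d_8 = (341 - 11^2)/11 = 220/11 = 20, a_8 = floor((18 + 11)/20) = 1.
  m_9 = 20*1 - 11 = 9, d_9 = (341 - 9^2)/20 = 260/20 = 13, a_9 = floor((18 + 9)/13) = 2.
  m_10 = 13*2 - 9 = 17, d_10 = (341 - 17^2)/13 = 52/13 = 4, a_10 = floor((18 + 17)/4) = 8.
  m_11 = 4*8 - 17 = 15, d_11 = (341 - 15^2)/4 = 116/4 = 29, a_11 = floor((18 + 15)/29) = 1.
  m_12 = 29*1 - 15 = 14, d_12 = (341 - 14^2)/29 = 145/29 = 5, a_12 = floor((18 + 14)/5) = 6.
  m_13 = 5*6 - 14 = 16, d_13 = (341 - 16^2)/5 = 85/5 = 17, a_13 = floor((18 + 16)/17) = 2.
  m_14 = 17*2 - 16 = 18, d_14 = (341 - 18^2)/17 = 17/17 = 1, a_14 = floor((18 + 18)/1) = 36.
  m_15 = 1*36 - 18 = 18, d_15 = (341 - 18^2)/1 = 17/1 = 17: (m_15, d_15) = (m_1, d_1) = (18, 17), so from here the quotients repeat a_1, ..., a_14; the period length is 14.
So sqrt(341) = [18; (2, 6, 1, 8, 2, 1, 2, 1, 2, 8, 1, 6, 2, 36)] with period length k = 14.
k is even, so the fundamental solution of x^2 - 341y^2 = 1 is (p_{k-1}, q_{k-1}) = (p_13, q_13); compute convergents through index 13.
Convergents (p_i = a_i*p_{i-1} + p_{i-2}, q_i = a_i*q_{i-1} + q_{i-2} with p_{-2}=0, p_{-1}=1, q_{-2}=1, q_{-1}=0):
  i=0: a_0=18, p_0 = 18*1 + 0 = 18, q_0 = 18*0 + 1 = 1.
  i=1: a_1=2, p_1 = 2*18 + 1 = 37, q_1 = 2*1 + 0 = 2.
  i=2: a_2=6, p_2 = 6*37 + 18 = 240, q_2 = 6*2 + 1 = 13.
  i=3: a_3=1, p_3 = 1*240 + 37 = 277, q_3 = 1*13 + 2 = 15.
  i=4: a_4=8, p_4 = 8*277 + 240 = 2456, q_4 = 8*15 + 13 = 133.
  i=5: a_5=2, p_5 = 2*2456 + 277 = 5189, q_5 = 2*133 + 15 = 281.
  i=6: a_6=1, p_6 = 1*5189 + 2456 = 7645, q_6 = 1*281 + 133 = 414.
  i=7: a_7=2, p_7 = 2*7645 + 5189 = 20479, q_7 = 2*414 + 281 = 1109.
  i=8: a_8=1, p_8 = 1*20479 + 7645 = 28124, q_8 = 1*1109 + 414 = 1523.
  i=9: a_9=2, p_9 = 2*28124 + 20479 = 76727, q_9 = 2*1523 + 1109 = 4155.
  i=10: a_10=8, p_10 = 8*76727 + 28124 = 641940, q_10 = 8*4155 + 1523 = 34763.
  i=11: a_11=1, p_11 = 1*641940 + 76727 = 718667, q_11 = 1*34763 + 4155 = 38918.
  i=12: a_12=6, p_12 = 6*718667 + 641940 = 4953942, q_12 = 6*38918 + 34763 = 268271.
  i=13: a_13=2, p_13 = 2*4953942 + 718667 = 10626551, q_13 = 2*268271 + 38918 = 575460.
Check: 10626551^2 - 341*575460^2 = 112923586155601 - 112923586155600 = 1, so (x, y) = (10626551, 575460) solves the equation, and by the theorem it is the least positive solution.

(x, y) = (10626551, 575460)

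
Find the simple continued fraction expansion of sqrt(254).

Write x_i = (sqrt(254) + m_i)/d_i with (m_0, d_0) = (0, 1). a_0 = floor(sqrt(254)) = 15, since 15^2 = 225 <= 254 < 256 = 16^2.
Iterate m_{i+1} = d_i*a_i - m_i, d_{i+1} = (254 - m_{i+1}^2)/d_i, a_{i+1} = floor((a_0 + m_{i+1})/d_{i+1}):
  m_1 = 1*15 - 0 = 15, d_1 = (254 - 15^2)/1 = 29/1 = 29, a_1 = floor((15 + 15)/29) = 1.
  m_2 = 29*1 - 15 = 14, d_2 = (254 - 14^2)/29 = 58/29 = 2, a_2 = floor((15 + 14)/2) = 14.
  m_3 = 2*14 - 14 = 14, d_3 = (254 - 14^2)/2 = 58/2 = 29, a_3 = floor((15 + 14)/29) = 1.
  m_4 = 29*1 - 14 = 15, d_4 = (254 - 15^2)/29 = 29/29 = 1, a_4 = floor((15 + 15)/1) = 30.
  m_5 = 1*30 - 15 = 15, d_5 = (254 - 15^2)/1 = 29/1 = 29: (m_5, d_5) = (m_1, d_1) = (15, 29), so from here the quotients repeat a_1, ..., a_4; the period length is 4.
Hence the expansion of sqrt(254) is a_0 = 15 followed by the repeating block 1, 14, 1, 30 (period 4).

[15; (1, 14, 1, 30)]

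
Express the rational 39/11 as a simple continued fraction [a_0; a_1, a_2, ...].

Run the Euclidean algorithm on 39 and 11; the successive quotients are the partial quotients a_0, a_1, ... (each step inverts the fractional part left over by the previous one):
  39 = 3*11 + 6, so a_0 = 3.
  11 = 1*6 + 5, so a_1 = 1.
  6 = 1*5 + 1, so a_2 = 1.
  5 = 5*1 + 0, so a_3 = 5.
The remainder reaches 0 after 4 divisions, so the expansion has 4 partial quotients, read off in order.

[3; 1, 1, 5]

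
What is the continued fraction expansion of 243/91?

[2; 1, 2, 30]

Run the Euclidean algorithm on 243 and 91; the successive quotients are the partial quotients a_0, a_1, ... (each step inverts the fractional part left over by the previous one):
  243 = 2*91 + 61, so a_0 = 2.
  91 = 1*61 + 30, so a_1 = 1.
  61 = 2*30 + 1, so a_2 = 2.
  30 = 30*1 + 0, so a_3 = 30.
The remainder reaches 0 after 4 divisions, so the expansion has 4 partial quotients, read off in order.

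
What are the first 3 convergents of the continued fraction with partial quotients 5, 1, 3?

Using the convergent recurrence p_i = a_i*p_{i-1} + p_{i-2}, q_i = a_i*q_{i-1} + q_{i-2} with p_{-2}=0, p_{-1}=1, q_{-2}=1, q_{-1}=0:
  i=0: a_0=5, p_0 = 5*1 + 0 = 5, q_0 = 5*0 + 1 = 1.
  i=1: a_1=1, p_1 = 1*5 + 1 = 6, q_1 = 1*1 + 0 = 1.
  i=2: a_2=3, p_2 = 3*6 + 5 = 23, q_2 = 3*1 + 1 = 4.

5/1, 6/1, 23/4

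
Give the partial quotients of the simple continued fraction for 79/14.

Run the Euclidean algorithm on 79 and 14; the successive quotients are the partial quotients a_0, a_1, ... (each step inverts the fractional part left over by the previous one):
  79 = 5*14 + 9, so a_0 = 5.
  14 = 1*9 + 5, so a_1 = 1.
  9 = 1*5 + 4, so a_2 = 1.
  5 = 1*4 + 1, so a_3 = 1.
  4 = 4*1 + 0, so a_4 = 4.
The remainder reaches 0 after 5 divisions, so the expansion has 5 partial quotients, read off in order.

[5; 1, 1, 1, 4]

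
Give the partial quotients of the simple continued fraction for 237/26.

[9; 8, 1, 2]

Run the Euclidean algorithm on 237 and 26; the successive quotients are the partial quotients a_0, a_1, ... (each step inverts the fractional part left over by the previous one):
  237 = 9*26 + 3, so a_0 = 9.
  26 = 8*3 + 2, so a_1 = 8.
  3 = 1*2 + 1, so a_2 = 1.
  2 = 2*1 + 0, so a_3 = 2.
The remainder reaches 0 after 4 divisions, so the expansion has 4 partial quotients, read off in order.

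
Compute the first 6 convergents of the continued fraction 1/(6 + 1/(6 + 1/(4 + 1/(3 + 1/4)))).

0/1, 1/6, 6/37, 25/154, 81/499, 349/2150

Using the convergent recurrence p_i = a_i*p_{i-1} + p_{i-2}, q_i = a_i*q_{i-1} + q_{i-2} with p_{-2}=0, p_{-1}=1, q_{-2}=1, q_{-1}=0:
  i=0: a_0=0, p_0 = 0*1 + 0 = 0, q_0 = 0*0 + 1 = 1.
  i=1: a_1=6, p_1 = 6*0 + 1 = 1, q_1 = 6*1 + 0 = 6.
  i=2: a_2=6, p_2 = 6*1 + 0 = 6, q_2 = 6*6 + 1 = 37.
  i=3: a_3=4, p_3 = 4*6 + 1 = 25, q_3 = 4*37 + 6 = 154.
  i=4: a_4=3, p_4 = 3*25 + 6 = 81, q_4 = 3*154 + 37 = 499.
  i=5: a_5=4, p_5 = 4*81 + 25 = 349, q_5 = 4*499 + 154 = 2150.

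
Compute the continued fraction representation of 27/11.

[2; 2, 5]

Run the Euclidean algorithm on 27 and 11; the successive quotients are the partial quotients a_0, a_1, ... (each step inverts the fractional part left over by the previous one):
  27 = 2*11 + 5, so a_0 = 2.
  11 = 2*5 + 1, so a_1 = 2.
  5 = 5*1 + 0, so a_2 = 5.
The remainder reaches 0 after 3 divisions, so the expansion has 3 partial quotients, read off in order.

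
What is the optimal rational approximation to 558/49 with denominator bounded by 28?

205/18

Expand x = 558/49 as a continued fraction with the Euclidean algorithm:
  558 = 11*49 + 19, so a_0 = 11.
  49 = 2*19 + 11, so a_1 = 2.
  19 = 1*11 + 8, so a_2 = 1.
  11 = 1*8 + 3, so a_3 = 1.
  8 = 2*3 + 2, so a_4 = 2.
  3 = 1*2 + 1, so a_5 = 1.
  2 = 2*1 + 0, so a_6 = 2.
so x = [11; 2, 1, 1, 2, 1, 2].
Convergents (p_i = a_i*p_{i-1} + p_{i-2}, q_i = a_i*q_{i-1} + q_{i-2} with p_{-2}=0, p_{-1}=1, q_{-2}=1, q_{-1}=0), until the denominator exceeds 28:
  i=0: a_0=11, p_0 = 11*1 + 0 = 11, q_0 = 11*0 + 1 = 1.
  i=1: a_1=2, p_1 = 2*11 + 1 = 23, q_1 = 2*1 + 0 = 2.
  i=2: a_2=1, p_2 = 1*23 + 11 = 34, q_2 = 1*2 + 1 = 3.
  i=3: a_3=1, p_3 = 1*34 + 23 = 57, q_3 = 1*3 + 2 = 5.
  i=4: a_4=2, p_4 = 2*57 + 34 = 148, q_4 = 2*5 + 3 = 13.
  i=5: a_5=1, p_5 = 1*148 + 57 = 205, q_5 = 1*13 + 5 = 18.
  i=6: a_6=2, p_6 = 2*205 + 148 = 558, q_6 = 2*18 + 13 = 49.
q_6 = 49 > 28, so the last convergent with denominator <= 28 is p_5/q_5 = 205/18.
The closest fraction with denominator <= 28 is either p_5/q_5 or the intermediate fraction (k*p_5 + p_4)/(k*q_5 + q_4) with the largest k >= 1 whose denominator stays <= 28; these approach x as k grows, and every other convergent or intermediate fraction in range is farther away.
Largest k: floor((28 - q_4)/q_5) = floor((28 - 13)/18) = 0.
Since k = 0, no intermediate fraction beyond p_5/q_5 has denominator <= 28, so the convergent 205/18 is the closest (its error is |558*18 - 205*49|/(49*18) = 1/882).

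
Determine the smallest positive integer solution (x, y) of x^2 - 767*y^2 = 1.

(x, y) = (31212, 1127)

First expand sqrt(767) as a continued fraction. With x_i = (sqrt(767) + m_i)/d_i and (m_0, d_0) = (0, 1): a_0 = floor(sqrt(767)) = 27, since 27^2 = 729 <= 767 < 784 = 28^2.
Iterate m_{i+1} = d_i*a_i - m_i, d_{i+1} = (767 - m_{i+1}^2)/d_i, a_{i+1} = floor((a_0 + m_{i+1})/d_{i+1}):
  m_1 = 1*27 - 0 = 27, d_1 = (767 - 27^2)/1 = 38/1 = 38, a_1 = floor((27 + 27)/38) = 1.
  m_2 = 38*1 - 27 = 11, d_2 = (767 - 11^2)/38 = 646/38 = 17, a_2 = floor((27 + 11)/17) = 2.
  m_3 = 17*2 - 11 = 23, d_3 = (767 - 23^2)/17 = 238/17 = 14, a_3 = floor((27 + 23)/14) = 3.
  m_4 = 14*3 - 23 = 19, d_4 = (767 - 19^2)/14 = 406/14 = 29, a_4 = floor((27 + 19)/29) = 1.
  m_5 = 29*1 - 19 = 10, d_5 = (767 - 10^2)/29 = 667/29 = 23, a_5 = floor((27 + 10)/23) = 1.
  m_6 = 23*1 - 10 = 13, d_6 = (767 - 13^2)/23 = 598/23 = 26, a_6 = floor((27 + 13)/26) = 1.
  m_7 = 26*1 - 13 = 13, d_7 = (767 - 13^2)/26 = 598/26 = 23, a_7 = floor((27 + 13)/23) = 1.
  m_8 = 23*1 - 13 = 10, d_8 = (767 - 10^2)/23 = 667/23 = 29, a_8 = floor((27 + 10)/29) = 1.
  m_9 = 29*1 - 10 = 19, d_9 = (767 - 19^2)/29 = 406/29 = 14, a_9 = floor((27 + 19)/14) = 3.
  m_10 = 14*3 - 19 = 23, d_10 = (767 - 23^2)/14 = 238/14 = 17, a_10 = floor((27 + 23)/17) = 2.
  m_11 = 17*2 - 23 = 11, d_11 = (767 - 11^2)/17 = 646/17 = 38, a_11 = floor((27 + 11)/38) = 1.
  m_12 = 38*1 - 11 = 27, d_12 = (767 - 27^2)/38 = 38/38 = 1, a_12 = floor((27 + 27)/1) = 54.
  m_13 = 1*54 - 27 = 27, d_13 = (767 - 27^2)/1 = 38/1 = 38: (m_13, d_13) = (m_1, d_1) = (27, 38), so from here the quotients repeat a_1, ..., a_12; the period length is 12.
So sqrt(767) = [27; (1, 2, 3, 1, 1, 1, 1, 1, 3, 2, 1, 54)] with period length k = 12.
k is even, so the fundamental solution of x^2 - 767y^2 = 1 is (p_{k-1}, q_{k-1}) = (p_11, q_11); compute convergents through index 11.
Convergents (p_i = a_i*p_{i-1} + p_{i-2}, q_i = a_i*q_{i-1} + q_{i-2} with p_{-2}=0, p_{-1}=1, q_{-2}=1, q_{-1}=0):
  i=0: a_0=27, p_0 = 27*1 + 0 = 27, q_0 = 27*0 + 1 = 1.
  i=1: a_1=1, p_1 = 1*27 + 1 = 28, q_1 = 1*1 + 0 = 1.
  i=2: a_2=2, p_2 = 2*28 + 27 = 83, q_2 = 2*1 + 1 = 3.
  i=3: a_3=3, p_3 = 3*83 + 28 = 277, q_3 = 3*3 + 1 = 10.
  i=4: a_4=1, p_4 = 1*277 + 83 = 360, q_4 = 1*10 + 3 = 13.
  i=5: a_5=1, p_5 = 1*360 + 277 = 637, q_5 = 1*13 + 10 = 23.
  i=6: a_6=1, p_6 = 1*637 + 360 = 997, q_6 = 1*23 + 13 = 36.
  i=7: a_7=1, p_7 = 1*997 + 637 = 1634, q_7 = 1*36 + 23 = 59.
  i=8: a_8=1, p_8 = 1*1634 + 997 = 2631, q_8 = 1*59 + 36 = 95.
  i=9: a_9=3, p_9 = 3*2631 + 1634 = 9527, q_9 = 3*95 + 59 = 344.
  i=10: a_10=2, p_10 = 2*9527 + 2631 = 21685, q_10 = 2*344 + 95 = 783.
  i=11: a_11=1, p_11 = 1*21685 + 9527 = 31212, q_11 = 1*783 + 344 = 1127.
Check: 31212^2 - 767*1127^2 = 974188944 - 974188943 = 1, so (x, y) = (31212, 1127) solves the equation, and by the theorem it is the least positive solution.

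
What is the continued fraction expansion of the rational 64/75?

[0; 1, 5, 1, 4, 2]

Run the Euclidean algorithm on 64 and 75; the successive quotients are the partial quotients a_0, a_1, ... (each step inverts the fractional part left over by the previous one):
  64 = 0*75 + 64, so a_0 = 0.
  75 = 1*64 + 11, so a_1 = 1.
  64 = 5*11 + 9, so a_2 = 5.
  11 = 1*9 + 2, so a_3 = 1.
  9 = 4*2 + 1, so a_4 = 4.
  2 = 2*1 + 0, so a_5 = 2.
The remainder reaches 0 after 6 divisions, so the expansion has 6 partial quotients, read off in order.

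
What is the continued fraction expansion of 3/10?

Run the Euclidean algorithm on 3 and 10; the successive quotients are the partial quotients a_0, a_1, ... (each step inverts the fractional part left over by the previous one):
  3 = 0*10 + 3, so a_0 = 0.
  10 = 3*3 + 1, so a_1 = 3.
  3 = 3*1 + 0, so a_2 = 3.
The remainder reaches 0 after 3 divisions, so the expansion has 3 partial quotients, read off in order.

[0; 3, 3]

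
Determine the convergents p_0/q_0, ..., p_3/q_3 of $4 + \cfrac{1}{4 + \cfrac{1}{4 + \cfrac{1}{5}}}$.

Using the convergent recurrence p_i = a_i*p_{i-1} + p_{i-2}, q_i = a_i*q_{i-1} + q_{i-2} with p_{-2}=0, p_{-1}=1, q_{-2}=1, q_{-1}=0:
  i=0: a_0=4, p_0 = 4*1 + 0 = 4, q_0 = 4*0 + 1 = 1.
  i=1: a_1=4, p_1 = 4*4 + 1 = 17, q_1 = 4*1 + 0 = 4.
  i=2: a_2=4, p_2 = 4*17 + 4 = 72, q_2 = 4*4 + 1 = 17.
  i=3: a_3=5, p_3 = 5*72 + 17 = 377, q_3 = 5*17 + 4 = 89.

4/1, 17/4, 72/17, 377/89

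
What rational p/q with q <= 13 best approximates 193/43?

Expand x = 193/43 as a continued fraction with the Euclidean algorithm:
  193 = 4*43 + 21, so a_0 = 4.
  43 = 2*21 + 1, so a_1 = 2.
  21 = 21*1 + 0, so a_2 = 21.
so x = [4; 2, 21].
Convergents (p_i = a_i*p_{i-1} + p_{i-2}, q_i = a_i*q_{i-1} + q_{i-2} with p_{-2}=0, p_{-1}=1, q_{-2}=1, q_{-1}=0), until the denominator exceeds 13:
  i=0: a_0=4, p_0 = 4*1 + 0 = 4, q_0 = 4*0 + 1 = 1.
  i=1: a_1=2, p_1 = 2*4 + 1 = 9, q_1 = 2*1 + 0 = 2.
  i=2: a_2=21, p_2 = 21*9 + 4 = 193, q_2 = 21*2 + 1 = 43.
q_2 = 43 > 13, so the last convergent with denominator <= 13 is p_1/q_1 = 9/2.
The closest fraction with denominator <= 13 is either p_1/q_1 or the intermediate fraction (k*p_1 + p_0)/(k*q_1 + q_0) with the largest k >= 1 whose denominator stays <= 13; these approach x as k grows, and every other convergent or intermediate fraction in range is farther away.
Largest k: floor((13 - q_0)/q_1) = floor((13 - 1)/2) = 6.
That gives (6*9 + 4)/(6*2 + 1) = 58/13.
Compare the errors: |x - 9/2| = |193*2 - 9*43|/(43*2) = 1/86, and |x - 58/13| = |193*13 - 58*43|/(43*13) = 15/559.
Cross-multiplying, 1*559 = 559 < 1290 = 15*86, so 1/86 is smaller: the convergent 9/2 is closer to x than 58/13.

9/2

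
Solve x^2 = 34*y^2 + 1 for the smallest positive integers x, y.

First expand sqrt(34) as a continued fraction. With x_i = (sqrt(34) + m_i)/d_i and (m_0, d_0) = (0, 1): a_0 = floor(sqrt(34)) = 5, since 5^2 = 25 <= 34 < 36 = 6^2.
Iterate m_{i+1} = d_i*a_i - m_i, d_{i+1} = (34 - m_{i+1}^2)/d_i, a_{i+1} = floor((a_0 + m_{i+1})/d_{i+1}):
  m_1 = 1*5 - 0 = 5, d_1 = (34 - 5^2)/1 = 9/1 = 9, a_1 = floor((5 + 5)/9) = 1.
  m_2 = 9*1 - 5 = 4, d_2 = (34 - 4^2)/9 = 18/9 = 2, a_2 = floor((5 + 4)/2) = 4.
  m_3 = 2*4 - 4 = 4, d_3 = (34 - 4^2)/2 = 18/2 = 9, a_3 = floor((5 + 4)/9) = 1.
  m_4 = 9*1 - 4 = 5, d_4 = (34 - 5^2)/9 = 9/9 = 1, a_4 = floor((5 + 5)/1) = 10.
  m_5 = 1*10 - 5 = 5, d_5 = (34 - 5^2)/1 = 9/1 = 9: (m_5, d_5) = (m_1, d_1) = (5, 9), so from here the quotients repeat a_1, ..., a_4; the period length is 4.
So sqrt(34) = [5; (1, 4, 1, 10)] with period length k = 4.
k is even, so the fundamental solution of x^2 - 34y^2 = 1 is (p_{k-1}, q_{k-1}) = (p_3, q_3); compute convergents through index 3.
Convergents (p_i = a_i*p_{i-1} + p_{i-2}, q_i = a_i*q_{i-1} + q_{i-2} with p_{-2}=0, p_{-1}=1, q_{-2}=1, q_{-1}=0):
  i=0: a_0=5, p_0 = 5*1 + 0 = 5, q_0 = 5*0 + 1 = 1.
  i=1: a_1=1, p_1 = 1*5 + 1 = 6, q_1 = 1*1 + 0 = 1.
  i=2: a_2=4, p_2 = 4*6 + 5 = 29, q_2 = 4*1 + 1 = 5.
  i=3: a_3=1, p_3 = 1*29 + 6 = 35, q_3 = 1*5 + 1 = 6.
Check: 35^2 - 34*6^2 = 1225 - 1224 = 1, so (x, y) = (35, 6) solves the equation, and by the theorem it is the least positive solution.

(x, y) = (35, 6)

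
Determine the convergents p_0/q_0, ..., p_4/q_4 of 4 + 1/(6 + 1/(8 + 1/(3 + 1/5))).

Using the convergent recurrence p_i = a_i*p_{i-1} + p_{i-2}, q_i = a_i*q_{i-1} + q_{i-2} with p_{-2}=0, p_{-1}=1, q_{-2}=1, q_{-1}=0:
  i=0: a_0=4, p_0 = 4*1 + 0 = 4, q_0 = 4*0 + 1 = 1.
  i=1: a_1=6, p_1 = 6*4 + 1 = 25, q_1 = 6*1 + 0 = 6.
  i=2: a_2=8, p_2 = 8*25 + 4 = 204, q_2 = 8*6 + 1 = 49.
  i=3: a_3=3, p_3 = 3*204 + 25 = 637, q_3 = 3*49 + 6 = 153.
  i=4: a_4=5, p_4 = 5*637 + 204 = 3389, q_4 = 5*153 + 49 = 814.

4/1, 25/6, 204/49, 637/153, 3389/814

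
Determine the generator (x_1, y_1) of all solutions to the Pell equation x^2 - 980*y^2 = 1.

(x, y) = (51841, 1656)

First expand sqrt(980) as a continued fraction. With x_i = (sqrt(980) + m_i)/d_i and (m_0, d_0) = (0, 1): a_0 = floor(sqrt(980)) = 31, since 31^2 = 961 <= 980 < 1024 = 32^2.
Iterate m_{i+1} = d_i*a_i - m_i, d_{i+1} = (980 - m_{i+1}^2)/d_i, a_{i+1} = floor((a_0 + m_{i+1})/d_{i+1}):
  m_1 = 1*31 - 0 = 31, d_1 = (980 - 31^2)/1 = 19/1 = 19, a_1 = floor((31 + 31)/19) = 3.
  m_2 = 19*3 - 31 = 26, d_2 = (980 - 26^2)/19 = 304/19 = 16, a_2 = floor((31 + 26)/16) = 3.
  m_3 = 16*3 - 26 = 22, d_3 = (980 - 22^2)/16 = 496/16 = 31, a_3 = floor((31 + 22)/31) = 1.
  m_4 = 31*1 - 22 = 9, d_4 = (980 - 9^2)/31 = 899/31 = 29, a_4 = floor((31 + 9)/29) = 1.
  m_5 = 29*1 - 9 = 20, d_5 = (980 - 20^2)/29 = 580/29 = 20, a_5 = floor((31 + 20)/20) = 2.
  m_6 = 20*2 - 20 = 20, d_6 = (980 - 20^2)/20 = 580/20 = 29, a_6 = floor((31 + 20)/29) = 1.
  m_7 = 29*1 - 20 = 9, d_7 = (980 - 9^2)/29 = 899/29 = 31, a_7 = floor((31 + 9)/31) = 1.
  m_8 = 31*1 - 9 = 22, d_8 = (980 - 22^2)/31 = 496/31 = 16, a_8 = floor((31 + 22)/16) = 3.
  m_9 = 16*3 - 22 = 26, d_9 = (980 - 26^2)/16 = 304/16 = 19, a_9 = floor((31 + 26)/19) = 3.
  m_10 = 19*3 - 26 = 31, d_10 = (980 - 31^2)/19 = 19/19 = 1, a_10 = floor((31 + 31)/1) = 62.
  m_11 = 1*62 - 31 = 31, d_11 = (980 - 31^2)/1 = 19/1 = 19: (m_11, d_11) = (m_1, d_1) = (31, 19), so from here the quotients repeat a_1, ..., a_10; the period length is 10.
So sqrt(980) = [31; (3, 3, 1, 1, 2, 1, 1, 3, 3, 62)] with period length k = 10.
k is even, so the fundamental solution of x^2 - 980y^2 = 1 is (p_{k-1}, q_{k-1}) = (p_9, q_9); compute convergents through index 9.
Convergents (p_i = a_i*p_{i-1} + p_{i-2}, q_i = a_i*q_{i-1} + q_{i-2} with p_{-2}=0, p_{-1}=1, q_{-2}=1, q_{-1}=0):
  i=0: a_0=31, p_0 = 31*1 + 0 = 31, q_0 = 31*0 + 1 = 1.
  i=1: a_1=3, p_1 = 3*31 + 1 = 94, q_1 = 3*1 + 0 = 3.
  i=2: a_2=3, p_2 = 3*94 + 31 = 313, q_2 = 3*3 + 1 = 10.
  i=3: a_3=1, p_3 = 1*313 + 94 = 407, q_3 = 1*10 + 3 = 13.
  i=4: a_4=1, p_4 = 1*407 + 313 = 720, q_4 = 1*13 + 10 = 23.
  i=5: a_5=2, p_5 = 2*720 + 407 = 1847, q_5 = 2*23 + 13 = 59.
  i=6: a_6=1, p_6 = 1*1847 + 720 = 2567, q_6 = 1*59 + 23 = 82.
  i=7: a_7=1, p_7 = 1*2567 + 1847 = 4414, q_7 = 1*82 + 59 = 141.
  i=8: a_8=3, p_8 = 3*4414 + 2567 = 15809, q_8 = 3*141 + 82 = 505.
  i=9: a_9=3, p_9 = 3*15809 + 4414 = 51841, q_9 = 3*505 + 141 = 1656.
Check: 51841^2 - 980*1656^2 = 2687489281 - 2687489280 = 1, so (x, y) = (51841, 1656) solves the equation, and by the theorem it is the least positive solution.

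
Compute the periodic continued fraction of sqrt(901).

Write x_i = (sqrt(901) + m_i)/d_i with (m_0, d_0) = (0, 1). a_0 = floor(sqrt(901)) = 30, since 30^2 = 900 <= 901 < 961 = 31^2.
Iterate m_{i+1} = d_i*a_i - m_i, d_{i+1} = (901 - m_{i+1}^2)/d_i, a_{i+1} = floor((a_0 + m_{i+1})/d_{i+1}):
  m_1 = 1*30 - 0 = 30, d_1 = (901 - 30^2)/1 = 1/1 = 1, a_1 = floor((30 + 30)/1) = 60.
  m_2 = 1*60 - 30 = 30, d_2 = (901 - 30^2)/1 = 1/1 = 1: (m_2, d_2) = (m_1, d_1) = (30, 1), so from here the quotient a_1 repeats; the period length is 1.
Hence the expansion of sqrt(901) is a_0 = 30 followed by the repeating block 60 (period 1).

[30; (60)]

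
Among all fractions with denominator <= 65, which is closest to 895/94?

457/48

Expand x = 895/94 as a continued fraction with the Euclidean algorithm:
  895 = 9*94 + 49, so a_0 = 9.
  94 = 1*49 + 45, so a_1 = 1.
  49 = 1*45 + 4, so a_2 = 1.
  45 = 11*4 + 1, so a_3 = 11.
  4 = 4*1 + 0, so a_4 = 4.
so x = [9; 1, 1, 11, 4].
Convergents (p_i = a_i*p_{i-1} + p_{i-2}, q_i = a_i*q_{i-1} + q_{i-2} with p_{-2}=0, p_{-1}=1, q_{-2}=1, q_{-1}=0), until the denominator exceeds 65:
  i=0: a_0=9, p_0 = 9*1 + 0 = 9, q_0 = 9*0 + 1 = 1.
  i=1: a_1=1, p_1 = 1*9 + 1 = 10, q_1 = 1*1 + 0 = 1.
  i=2: a_2=1, p_2 = 1*10 + 9 = 19, q_2 = 1*1 + 1 = 2.
  i=3: a_3=11, p_3 = 11*19 + 10 = 219, q_3 = 11*2 + 1 = 23.
  i=4: a_4=4, p_4 = 4*219 + 19 = 895, q_4 = 4*23 + 2 = 94.
q_4 = 94 > 65, so the last convergent with denominator <= 65 is p_3/q_3 = 219/23.
The closest fraction with denominator <= 65 is either p_3/q_3 or the intermediate fraction (k*p_3 + p_2)/(k*q_3 + q_2) with the largest k >= 1 whose denominator stays <= 65; these approach x as k grows, and every other convergent or intermediate fraction in range is farther away.
Largest k: floor((65 - q_2)/q_3) = floor((65 - 2)/23) = 2.
That gives (2*219 + 19)/(2*23 + 2) = 457/48.
Compare the errors: |x - 219/23| = |895*23 - 219*94|/(94*23) = 1/2162, and |x - 457/48| = |895*48 - 457*94|/(94*48) = 2/4512.
Cross-multiplying, 2*2162 = 4324 < 4512 = 1*4512, so 2/4512 is smaller: the intermediate fraction 457/48 is closer to x than 219/23.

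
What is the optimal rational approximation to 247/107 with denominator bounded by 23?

30/13

Expand x = 247/107 as a continued fraction with the Euclidean algorithm:
  247 = 2*107 + 33, so a_0 = 2.
  107 = 3*33 + 8, so a_1 = 3.
  33 = 4*8 + 1, so a_2 = 4.
  8 = 8*1 + 0, so a_3 = 8.
so x = [2; 3, 4, 8].
Convergents (p_i = a_i*p_{i-1} + p_{i-2}, q_i = a_i*q_{i-1} + q_{i-2} with p_{-2}=0, p_{-1}=1, q_{-2}=1, q_{-1}=0), until the denominator exceeds 23:
  i=0: a_0=2, p_0 = 2*1 + 0 = 2, q_0 = 2*0 + 1 = 1.
  i=1: a_1=3, p_1 = 3*2 + 1 = 7, q_1 = 3*1 + 0 = 3.
  i=2: a_2=4, p_2 = 4*7 + 2 = 30, q_2 = 4*3 + 1 = 13.
  i=3: a_3=8, p_3 = 8*30 + 7 = 247, q_3 = 8*13 + 3 = 107.
q_3 = 107 > 23, so the last convergent with denominator <= 23 is p_2/q_2 = 30/13.
The closest fraction with denominator <= 23 is either p_2/q_2 or the intermediate fraction (k*p_2 + p_1)/(k*q_2 + q_1) with the largest k >= 1 whose denominator stays <= 23; these approach x as k grows, and every other convergent or intermediate fraction in range is farther away.
Largest k: floor((23 - q_1)/q_2) = floor((23 - 3)/13) = 1.
That gives (1*30 + 7)/(1*13 + 3) = 37/16.
Compare the errors: |x - 30/13| = |247*13 - 30*107|/(107*13) = 1/1391, and |x - 37/16| = |247*16 - 37*107|/(107*16) = 7/1712.
Cross-multiplying, 1*1712 = 1712 < 9737 = 7*1391, so 1/1391 is smaller: the convergent 30/13 is closer to x than 37/16.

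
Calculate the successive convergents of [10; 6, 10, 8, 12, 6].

Using the convergent recurrence p_i = a_i*p_{i-1} + p_{i-2}, q_i = a_i*q_{i-1} + q_{i-2} with p_{-2}=0, p_{-1}=1, q_{-2}=1, q_{-1}=0:
  i=0: a_0=10, p_0 = 10*1 + 0 = 10, q_0 = 10*0 + 1 = 1.
  i=1: a_1=6, p_1 = 6*10 + 1 = 61, q_1 = 6*1 + 0 = 6.
  i=2: a_2=10, p_2 = 10*61 + 10 = 620, q_2 = 10*6 + 1 = 61.
  i=3: a_3=8, p_3 = 8*620 + 61 = 5021, q_3 = 8*61 + 6 = 494.
  i=4: a_4=12, p_4 = 12*5021 + 620 = 60872, q_4 = 12*494 + 61 = 5989.
  i=5: a_5=6, p_5 = 6*60872 + 5021 = 370253, q_5 = 6*5989 + 494 = 36428.

10/1, 61/6, 620/61, 5021/494, 60872/5989, 370253/36428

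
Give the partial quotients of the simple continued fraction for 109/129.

[0; 1, 5, 2, 4, 2]

Run the Euclidean algorithm on 109 and 129; the successive quotients are the partial quotients a_0, a_1, ... (each step inverts the fractional part left over by the previous one):
  109 = 0*129 + 109, so a_0 = 0.
  129 = 1*109 + 20, so a_1 = 1.
  109 = 5*20 + 9, so a_2 = 5.
  20 = 2*9 + 2, so a_3 = 2.
  9 = 4*2 + 1, so a_4 = 4.
  2 = 2*1 + 0, so a_5 = 2.
The remainder reaches 0 after 6 divisions, so the expansion has 6 partial quotients, read off in order.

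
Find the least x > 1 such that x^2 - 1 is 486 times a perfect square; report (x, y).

(x, y) = (485, 22)

First expand sqrt(486) as a continued fraction. With x_i = (sqrt(486) + m_i)/d_i and (m_0, d_0) = (0, 1): a_0 = floor(sqrt(486)) = 22, since 22^2 = 484 <= 486 < 529 = 23^2.
Iterate m_{i+1} = d_i*a_i - m_i, d_{i+1} = (486 - m_{i+1}^2)/d_i, a_{i+1} = floor((a_0 + m_{i+1})/d_{i+1}):
  m_1 = 1*22 - 0 = 22, d_1 = (486 - 22^2)/1 = 2/1 = 2, a_1 = floor((22 + 22)/2) = 22.
  m_2 = 2*22 - 22 = 22, d_2 = (486 - 22^2)/2 = 2/2 = 1, a_2 = floor((22 + 22)/1) = 44.
  m_3 = 1*44 - 22 = 22, d_3 = (486 - 22^2)/1 = 2/1 = 2: (m_3, d_3) = (m_1, d_1) = (22, 2), so from here the quotients repeat a_1, a_2; the period length is 2.
So sqrt(486) = [22; (22, 44)] with period length k = 2.
k is even, so the fundamental solution of x^2 - 486y^2 = 1 is (p_{k-1}, q_{k-1}) = (p_1, q_1); compute convergents through index 1.
Convergents (p_i = a_i*p_{i-1} + p_{i-2}, q_i = a_i*q_{i-1} + q_{i-2} with p_{-2}=0, p_{-1}=1, q_{-2}=1, q_{-1}=0):
  i=0: a_0=22, p_0 = 22*1 + 0 = 22, q_0 = 22*0 + 1 = 1.
  i=1: a_1=22, p_1 = 22*22 + 1 = 485, q_1 = 22*1 + 0 = 22.
Check: 485^2 - 486*22^2 = 235225 - 235224 = 1, so (x, y) = (485, 22) solves the equation, and by the theorem it is the least positive solution.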